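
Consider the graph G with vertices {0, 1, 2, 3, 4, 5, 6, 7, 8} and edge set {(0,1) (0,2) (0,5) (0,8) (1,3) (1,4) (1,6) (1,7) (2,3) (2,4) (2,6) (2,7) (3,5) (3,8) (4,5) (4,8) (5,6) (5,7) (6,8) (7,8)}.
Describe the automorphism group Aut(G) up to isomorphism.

The vertices split by degree into {1, 2, 5, 8} (degree 5) and {0, 3, 4, 6, 7} (degree 4); every edge runs between the two parts, so G is the complete bipartite graph K_{4,5}. The parts have unequal sizes, so no automorphism swaps them; each part is permuted independently, giving S_4 × S_5 of order 4!·5! = 2880.

S_4 × S_5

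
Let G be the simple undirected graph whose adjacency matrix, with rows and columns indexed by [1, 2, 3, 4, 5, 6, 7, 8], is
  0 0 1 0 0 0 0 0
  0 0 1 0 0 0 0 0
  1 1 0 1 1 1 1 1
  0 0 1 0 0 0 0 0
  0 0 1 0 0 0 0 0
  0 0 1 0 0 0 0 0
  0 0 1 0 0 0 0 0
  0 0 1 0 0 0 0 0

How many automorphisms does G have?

5040

Vertex 3 has degree 7 and every other vertex has degree 1, so G is the star K_{1,7} with centre 3. Any automorphism fixes the centre and permutes the 7 leaves freely, so Aut(G) ≅ S_7 of order 7! = 5040.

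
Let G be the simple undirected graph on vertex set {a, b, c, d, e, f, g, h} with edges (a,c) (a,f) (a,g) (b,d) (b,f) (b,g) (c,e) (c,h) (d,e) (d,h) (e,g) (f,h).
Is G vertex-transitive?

Yes

G is 3-regular and bipartite on 2^3 = 8 vertices with girth 4; it is the hypercube graph Q_3. The symmetry group of the 3-cube is the hyperoctahedral group B_3 = Z_2 ≀ S_3, of order 2^3·3! = 48. Under this action every vertex can be carried to every other, so G is vertex-transitive.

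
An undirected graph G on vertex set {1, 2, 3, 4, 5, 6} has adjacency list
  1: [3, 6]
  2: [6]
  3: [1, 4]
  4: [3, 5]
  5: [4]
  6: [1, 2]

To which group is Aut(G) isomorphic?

The degree sequence is [2, 1, 2, 2, 1, 2]; the two degree-1 vertices 2 and 5 are the ends of a path, so G = P_6. The only nontrivial automorphism of a path is the end-to-end reflection, so Aut(G) ≅ Z_2.

C_2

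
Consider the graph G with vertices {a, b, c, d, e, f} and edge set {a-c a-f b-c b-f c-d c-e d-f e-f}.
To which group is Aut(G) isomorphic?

The vertices split by degree into {c, f} (degree 4) and {a, b, d, e} (degree 2); every edge runs between the two parts, so G is the complete bipartite graph K_{2,4}. The parts have unequal sizes, so no automorphism swaps them; each part is permuted independently, giving S_4 × S_2 of order 4!·2! = 48.

S_4 × S_2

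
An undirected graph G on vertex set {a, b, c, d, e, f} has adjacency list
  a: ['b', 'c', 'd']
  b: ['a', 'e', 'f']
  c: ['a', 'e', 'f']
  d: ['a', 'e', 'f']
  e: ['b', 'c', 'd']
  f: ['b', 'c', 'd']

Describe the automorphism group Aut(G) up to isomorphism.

G is 3-regular and bipartite with parts {a, e, f} and {b, c, d} (each part is independent and every cross-pair is an edge), so G = K_{3,3}. Each part can be permuted independently (S_3 × S_3) and the two equal-size parts can also be swapped, giving (S_3 × S_3) ⋊ Z_2 of order 2·(3!)² = 72.

(S_3 × S_3) ⋊ Z_2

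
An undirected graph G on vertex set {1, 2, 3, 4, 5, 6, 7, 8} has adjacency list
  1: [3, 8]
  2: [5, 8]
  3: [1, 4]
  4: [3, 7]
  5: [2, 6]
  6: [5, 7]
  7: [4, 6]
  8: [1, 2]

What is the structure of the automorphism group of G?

Every vertex has degree 2 and the graph is connected, so G is the 8-cycle C_8. C_8 has 8 rotations and 8 reflections, so Aut(C_8) ≅ D_8 of order 16.

the dihedral group of order 16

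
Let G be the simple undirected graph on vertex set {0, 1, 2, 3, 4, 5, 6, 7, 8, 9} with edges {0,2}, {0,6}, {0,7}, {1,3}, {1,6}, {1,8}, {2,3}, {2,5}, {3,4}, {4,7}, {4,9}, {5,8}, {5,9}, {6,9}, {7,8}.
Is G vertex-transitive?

Yes

G is 3-regular on 10 vertices with no triangles and no 4-cycles (girth 5): this is the Petersen graph. Viewing the Petersen graph as the Kneser graph K(5,2) — vertices are 2-subsets of {1,…,5}, edges join disjoint pairs — its automorphisms are exactly the permutations of the 5-element set, so Aut ≅ S_5 of order 120. This group acts transitively on the 10 vertices.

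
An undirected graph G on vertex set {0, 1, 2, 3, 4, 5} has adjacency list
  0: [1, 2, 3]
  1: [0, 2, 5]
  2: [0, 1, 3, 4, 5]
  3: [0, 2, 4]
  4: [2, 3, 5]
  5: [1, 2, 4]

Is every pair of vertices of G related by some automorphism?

No

Vertex 2 is the only vertex of degree 5, so every automorphism fixes it; G is not vertex-transitive.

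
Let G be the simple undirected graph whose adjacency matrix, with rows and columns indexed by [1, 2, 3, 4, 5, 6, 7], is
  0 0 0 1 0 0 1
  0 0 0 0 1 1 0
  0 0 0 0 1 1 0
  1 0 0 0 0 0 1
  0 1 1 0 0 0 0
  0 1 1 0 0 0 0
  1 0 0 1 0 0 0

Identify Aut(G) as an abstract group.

D_4 × D_3

G has two connected components, {2, 3, 5, 6} and {1, 4, 7}; each is 2-regular, so G = C_4 ⊔ C_3. No automorphism exchanges components of different sizes, hence Aut(G) is the direct product D_4 × D_3, order 48.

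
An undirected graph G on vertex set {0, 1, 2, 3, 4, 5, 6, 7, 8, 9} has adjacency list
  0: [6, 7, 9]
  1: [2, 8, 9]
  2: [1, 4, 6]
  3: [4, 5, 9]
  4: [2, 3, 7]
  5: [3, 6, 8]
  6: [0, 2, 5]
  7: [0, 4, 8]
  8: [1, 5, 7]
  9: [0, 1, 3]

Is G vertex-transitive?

G is 3-regular on 10 vertices with no triangles and no 4-cycles (girth 5): this is the Petersen graph. Viewing the Petersen graph as the Kneser graph K(5,2) — vertices are 2-subsets of {1,…,5}, edges join disjoint pairs — its automorphisms are exactly the permutations of the 5-element set, so Aut ≅ S_5 of order 120. Under this action every vertex can be carried to every other, so G is vertex-transitive.

Yes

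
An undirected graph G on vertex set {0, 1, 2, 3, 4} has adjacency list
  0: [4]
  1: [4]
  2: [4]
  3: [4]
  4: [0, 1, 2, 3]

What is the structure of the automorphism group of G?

the symmetric group on 4 letters

Vertex 4 has degree 4 and every other vertex has degree 1, so G is the star K_{1,4} with centre 4. The 4 leaves are pairwise interchangeable while the centre is fixed, giving Aut(G) = S_4.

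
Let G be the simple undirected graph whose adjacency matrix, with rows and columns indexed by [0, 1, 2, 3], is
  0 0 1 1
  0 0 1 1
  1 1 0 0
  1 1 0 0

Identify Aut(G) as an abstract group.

D_4

G is 2-regular and connected on 4 vertices, i.e. the cycle C_4. C_4 has 4 rotations and 4 reflections, so Aut(C_4) ≅ D_4 of order 8.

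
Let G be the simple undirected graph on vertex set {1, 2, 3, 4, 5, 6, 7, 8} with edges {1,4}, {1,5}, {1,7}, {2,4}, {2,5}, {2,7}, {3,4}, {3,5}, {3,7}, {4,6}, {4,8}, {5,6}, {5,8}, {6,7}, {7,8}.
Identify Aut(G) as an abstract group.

S_5 × S_3

The vertices split by degree into {4, 5, 7} (degree 5) and {1, 2, 3, 6, 8} (degree 3); every edge runs between the two parts, so G is the complete bipartite graph K_{3,5}. Automorphisms preserve the bipartition setwise (since the parts differ in size) and act as S_5 × S_3 within it; |Aut| = 720.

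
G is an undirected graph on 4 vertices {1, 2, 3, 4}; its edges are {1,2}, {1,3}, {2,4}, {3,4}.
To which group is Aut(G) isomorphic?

Z_2^2 ⋊ S_2

G is 2-regular and bipartite on 2^2 = 4 vertices with girth 4; it is the hypercube graph Q_2. The symmetry group of the 2-cube is the hyperoctahedral group B_2 = Z_2 ≀ S_2, of order 2^2·2! = 8.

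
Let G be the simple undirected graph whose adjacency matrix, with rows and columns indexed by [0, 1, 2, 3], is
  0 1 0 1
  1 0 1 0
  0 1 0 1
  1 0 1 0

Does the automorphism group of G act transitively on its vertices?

Yes

G is 2-regular and bipartite on 2^2 = 4 vertices with girth 4; it is the hypercube graph Q_2. The symmetry group of the 2-cube is the hyperoctahedral group B_2 = Z_2 ≀ S_2, of order 2^2·2! = 8. This group acts transitively on the 4 vertices.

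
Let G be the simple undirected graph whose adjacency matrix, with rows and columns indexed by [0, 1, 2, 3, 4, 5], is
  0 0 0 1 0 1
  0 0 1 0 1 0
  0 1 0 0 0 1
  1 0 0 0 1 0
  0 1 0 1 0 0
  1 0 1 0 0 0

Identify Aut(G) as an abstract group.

G is 2-regular and connected on 6 vertices, i.e. the cycle C_6. The automorphisms of the 6-cycle are exactly the symmetries of a regular 6-gon: the dihedral group D_6, |D_6| = 12.

the dihedral group of order 12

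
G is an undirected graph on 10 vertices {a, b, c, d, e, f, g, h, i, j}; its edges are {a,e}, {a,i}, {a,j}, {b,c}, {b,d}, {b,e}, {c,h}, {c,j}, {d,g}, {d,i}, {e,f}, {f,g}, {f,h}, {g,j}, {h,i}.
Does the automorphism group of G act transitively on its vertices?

Yes

G is 3-regular on 10 vertices with no triangles and no 4-cycles (girth 5): this is the Petersen graph. Viewing the Petersen graph as the Kneser graph K(5,2) — vertices are 2-subsets of {1,…,5}, edges join disjoint pairs — its automorphisms are exactly the permutations of the 5-element set, so Aut ≅ S_5 of order 120. Under this action every vertex can be carried to every other, so G is vertex-transitive.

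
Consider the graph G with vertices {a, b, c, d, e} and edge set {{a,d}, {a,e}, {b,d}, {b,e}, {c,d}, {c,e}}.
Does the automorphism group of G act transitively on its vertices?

No

Automorphisms preserve degree, but G has vertices of degree 2 and vertices of degree 3; no automorphism maps one to the other, so G is not vertex-transitive.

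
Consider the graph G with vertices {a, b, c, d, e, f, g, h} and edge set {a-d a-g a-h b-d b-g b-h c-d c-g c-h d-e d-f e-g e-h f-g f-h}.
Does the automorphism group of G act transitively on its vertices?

No

Automorphisms preserve degree, but G has vertices of degree 3 and vertices of degree 5; no automorphism maps one to the other, so G is not vertex-transitive.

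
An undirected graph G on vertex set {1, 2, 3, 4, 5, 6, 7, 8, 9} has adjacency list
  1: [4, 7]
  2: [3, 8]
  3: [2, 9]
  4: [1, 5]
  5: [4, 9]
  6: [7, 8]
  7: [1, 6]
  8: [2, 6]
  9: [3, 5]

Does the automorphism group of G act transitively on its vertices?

Yes

G is 2-regular and connected on 9 vertices, i.e. the cycle C_9. C_9 has 9 rotations and 9 reflections, so Aut(C_9) ≅ D_9 of order 18. Under this action every vertex can be carried to every other, so G is vertex-transitive.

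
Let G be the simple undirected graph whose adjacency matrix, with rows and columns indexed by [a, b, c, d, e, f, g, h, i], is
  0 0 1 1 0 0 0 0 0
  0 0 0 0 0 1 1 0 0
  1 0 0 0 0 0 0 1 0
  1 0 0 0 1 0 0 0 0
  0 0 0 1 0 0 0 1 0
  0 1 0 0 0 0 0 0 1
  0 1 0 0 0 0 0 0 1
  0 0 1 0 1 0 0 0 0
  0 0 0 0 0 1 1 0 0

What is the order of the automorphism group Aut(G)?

G has two connected components, {a, c, d, e, h} and {b, f, g, i}; each is 2-regular, so G = C_5 ⊔ C_4. No automorphism exchanges components of different sizes, hence Aut(G) is the direct product D_5 × D_4, order 80.

80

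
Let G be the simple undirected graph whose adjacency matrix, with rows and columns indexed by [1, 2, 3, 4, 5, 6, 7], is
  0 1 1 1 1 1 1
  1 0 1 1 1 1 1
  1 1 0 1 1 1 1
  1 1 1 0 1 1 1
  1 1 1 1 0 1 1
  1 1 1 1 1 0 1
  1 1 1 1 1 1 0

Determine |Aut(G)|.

5040

All 7 vertices are pairwise adjacent: G = K_7. Any permutation of the 7 vertices preserves K_7, so Aut(K_7) = S_7 of order 7! = 5040.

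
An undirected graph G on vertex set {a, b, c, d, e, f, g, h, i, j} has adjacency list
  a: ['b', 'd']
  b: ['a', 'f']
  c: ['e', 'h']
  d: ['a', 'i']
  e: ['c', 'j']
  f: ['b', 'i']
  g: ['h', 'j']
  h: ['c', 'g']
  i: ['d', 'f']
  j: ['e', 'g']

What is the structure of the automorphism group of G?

(D_5 × D_5) ⋊ Z_2

G has two connected components, {a, b, d, f, i} and {c, e, g, h, j}; each is 2-regular, so G = C_5 ⊔ C_5. With two isomorphic components, Aut(G) = Aut(C_5) ≀ S_2 = (D_5 × D_5) ⋊ Z_2: permute each cycle by D_5, then optionally swap the two cycles. Order 2·(2·5)² = 200.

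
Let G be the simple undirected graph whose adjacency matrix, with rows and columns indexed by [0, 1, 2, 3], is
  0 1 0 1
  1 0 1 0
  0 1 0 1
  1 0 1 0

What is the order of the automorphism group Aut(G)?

G is 2-regular and bipartite with parts {1, 3} and {0, 2} (each part is independent and every cross-pair is an edge), so G = K_{2,2}. Each part can be permuted independently (S_2 × S_2) and the two equal-size parts can also be swapped, giving (S_2 × S_2) ⋊ Z_2 of order 2·(2!)² = 8.

8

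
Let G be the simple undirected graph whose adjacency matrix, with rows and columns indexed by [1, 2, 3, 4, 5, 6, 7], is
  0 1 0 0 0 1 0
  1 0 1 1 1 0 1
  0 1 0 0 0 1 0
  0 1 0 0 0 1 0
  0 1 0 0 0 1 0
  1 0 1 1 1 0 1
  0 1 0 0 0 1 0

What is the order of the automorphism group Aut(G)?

The vertices split by degree into {2, 6} (degree 5) and {1, 3, 4, 5, 7} (degree 2); every edge runs between the two parts, so G is the complete bipartite graph K_{2,5}. Automorphisms preserve the bipartition setwise (since the parts differ in size) and act as S_2 × S_5 within it; |Aut| = 240.

240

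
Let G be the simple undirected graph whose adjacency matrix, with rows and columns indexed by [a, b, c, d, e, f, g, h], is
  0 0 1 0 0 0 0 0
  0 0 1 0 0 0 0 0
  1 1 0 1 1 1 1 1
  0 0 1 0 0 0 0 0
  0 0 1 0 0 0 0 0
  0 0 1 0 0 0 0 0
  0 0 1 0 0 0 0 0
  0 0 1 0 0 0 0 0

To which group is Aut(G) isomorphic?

the symmetric group on 7 letters

Vertex c has degree 7 and every other vertex has degree 1, so G is the star K_{1,7} with centre c. The 7 leaves are pairwise interchangeable while the centre is fixed, giving Aut(G) = S_7.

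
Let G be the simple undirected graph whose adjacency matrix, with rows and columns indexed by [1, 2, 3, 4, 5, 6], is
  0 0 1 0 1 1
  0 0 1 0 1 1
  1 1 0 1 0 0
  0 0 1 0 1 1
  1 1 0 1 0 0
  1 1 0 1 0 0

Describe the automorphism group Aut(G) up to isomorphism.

G is 3-regular and bipartite with parts {1, 2, 4} and {3, 5, 6} (each part is independent and every cross-pair is an edge), so G = K_{3,3}. Each part can be permuted independently (S_3 × S_3) and the two equal-size parts can also be swapped, giving (S_3 × S_3) ⋊ Z_2 of order 2·(3!)² = 72.

S_3 ≀ Z_2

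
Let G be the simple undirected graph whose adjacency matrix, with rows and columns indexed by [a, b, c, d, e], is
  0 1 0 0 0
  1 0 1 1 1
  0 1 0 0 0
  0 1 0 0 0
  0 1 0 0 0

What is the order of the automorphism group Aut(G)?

Vertex b has degree 4 and every other vertex has degree 1, so G is the star K_{1,4} with centre b. The 4 leaves are pairwise interchangeable while the centre is fixed, giving Aut(G) = S_4.

24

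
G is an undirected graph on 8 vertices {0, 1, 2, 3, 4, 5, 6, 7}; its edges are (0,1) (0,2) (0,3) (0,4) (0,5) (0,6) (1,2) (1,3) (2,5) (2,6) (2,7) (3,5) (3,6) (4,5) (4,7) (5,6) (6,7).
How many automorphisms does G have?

1

The degree sequence is [6, 3, 5, 4, 3, 5, 5, 3]. Checking the degree-preserving permutations of the vertex set shows that none except the identity preserves every edge, so Aut(G) is trivial.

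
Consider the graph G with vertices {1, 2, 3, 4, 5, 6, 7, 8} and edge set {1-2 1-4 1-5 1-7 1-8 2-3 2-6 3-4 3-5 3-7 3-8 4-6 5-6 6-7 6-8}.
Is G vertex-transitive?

No

Automorphisms preserve degree, but G has vertices of degree 3 and vertices of degree 5; no automorphism maps one to the other, so G is not vertex-transitive.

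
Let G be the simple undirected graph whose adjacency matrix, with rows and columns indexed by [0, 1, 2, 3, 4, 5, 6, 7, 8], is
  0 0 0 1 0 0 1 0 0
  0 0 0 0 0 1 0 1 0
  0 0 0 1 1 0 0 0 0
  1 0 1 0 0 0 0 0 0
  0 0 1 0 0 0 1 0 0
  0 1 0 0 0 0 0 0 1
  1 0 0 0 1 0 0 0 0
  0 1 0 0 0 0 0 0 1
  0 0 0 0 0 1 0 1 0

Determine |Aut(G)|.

80

G has two connected components, {0, 2, 3, 4, 6} and {1, 5, 7, 8}; each is 2-regular, so G = C_5 ⊔ C_4. The components are non-isomorphic (different sizes), so Aut(G) = Aut(C_4) × Aut(C_5) = D_4 × D_5 of order 8·10 = 80.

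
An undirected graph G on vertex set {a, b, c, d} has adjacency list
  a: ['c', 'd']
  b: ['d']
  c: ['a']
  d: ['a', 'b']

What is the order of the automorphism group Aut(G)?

The degree sequence is [2, 1, 1, 2]; the two degree-1 vertices b and c are the ends of a path, so G = P_4. A path has exactly one nontrivial symmetry — reversal — giving Aut(G) of order 2.

2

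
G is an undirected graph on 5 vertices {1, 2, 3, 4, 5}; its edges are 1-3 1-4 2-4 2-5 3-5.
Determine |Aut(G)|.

10

G is 2-regular and connected on 5 vertices, i.e. the cycle C_5. C_5 has 5 rotations and 5 reflections, so Aut(C_5) ≅ D_5 of order 10.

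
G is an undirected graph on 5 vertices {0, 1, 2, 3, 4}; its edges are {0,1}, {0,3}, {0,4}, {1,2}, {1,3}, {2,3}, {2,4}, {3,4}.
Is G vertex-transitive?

Vertex 3 is the only vertex of degree 4, so every automorphism fixes it; G is not vertex-transitive.

No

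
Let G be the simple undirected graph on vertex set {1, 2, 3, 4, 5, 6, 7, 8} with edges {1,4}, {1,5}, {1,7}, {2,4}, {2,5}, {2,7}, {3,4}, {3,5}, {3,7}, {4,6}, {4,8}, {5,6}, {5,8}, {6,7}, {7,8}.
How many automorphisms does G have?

The vertices split by degree into {4, 5, 7} (degree 5) and {1, 2, 3, 6, 8} (degree 3); every edge runs between the two parts, so G is the complete bipartite graph K_{3,5}. Automorphisms preserve the bipartition setwise (since the parts differ in size) and act as S_5 × S_3 within it; |Aut| = 720.

720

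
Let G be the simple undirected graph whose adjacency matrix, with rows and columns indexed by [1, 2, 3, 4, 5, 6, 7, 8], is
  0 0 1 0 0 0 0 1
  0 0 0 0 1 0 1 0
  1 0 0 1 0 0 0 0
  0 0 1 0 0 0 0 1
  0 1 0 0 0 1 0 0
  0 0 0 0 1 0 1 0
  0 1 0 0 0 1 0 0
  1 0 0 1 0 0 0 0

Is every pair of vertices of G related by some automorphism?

Yes

G has two connected components, {1, 3, 4, 8} and {2, 5, 6, 7}; each is 2-regular, so G = C_4 ⊔ C_4. Aut of a disjoint union of two copies of C_4 is the wreath product D_4 ≀ Z_2, of order 2·8² = 128. Under this action every vertex can be carried to every other, so G is vertex-transitive.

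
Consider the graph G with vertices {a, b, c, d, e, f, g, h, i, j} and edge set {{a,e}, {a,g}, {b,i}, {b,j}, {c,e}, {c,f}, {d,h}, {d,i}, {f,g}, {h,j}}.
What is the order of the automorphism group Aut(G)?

200

G has two connected components, {a, c, e, f, g} and {b, d, h, i, j}; each is 2-regular, so G = C_5 ⊔ C_5. With two isomorphic components, Aut(G) = Aut(C_5) ≀ S_2 = (D_5 × D_5) ⋊ Z_2: permute each cycle by D_5, then optionally swap the two cycles. Order 2·(2·5)² = 200.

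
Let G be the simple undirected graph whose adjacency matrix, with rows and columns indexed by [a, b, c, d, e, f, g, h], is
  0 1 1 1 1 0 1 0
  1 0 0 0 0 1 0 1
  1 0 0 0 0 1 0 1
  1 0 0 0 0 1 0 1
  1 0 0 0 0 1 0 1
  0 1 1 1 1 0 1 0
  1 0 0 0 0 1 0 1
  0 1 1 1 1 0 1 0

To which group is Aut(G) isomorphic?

S_5 × S_3

The vertices split by degree into {a, f, h} (degree 5) and {b, c, d, e, g} (degree 3); every edge runs between the two parts, so G is the complete bipartite graph K_{3,5}. The parts have unequal sizes, so no automorphism swaps them; each part is permuted independently, giving S_5 × S_3 of order 5!·3! = 720.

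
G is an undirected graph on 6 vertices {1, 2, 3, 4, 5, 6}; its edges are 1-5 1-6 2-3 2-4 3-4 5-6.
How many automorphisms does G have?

G has two connected components, {2, 3, 4} and {1, 5, 6}; each is 2-regular, so G = C_3 ⊔ C_3. Aut of a disjoint union of two copies of C_3 is the wreath product D_3 ≀ Z_2, of order 2·6² = 72.

72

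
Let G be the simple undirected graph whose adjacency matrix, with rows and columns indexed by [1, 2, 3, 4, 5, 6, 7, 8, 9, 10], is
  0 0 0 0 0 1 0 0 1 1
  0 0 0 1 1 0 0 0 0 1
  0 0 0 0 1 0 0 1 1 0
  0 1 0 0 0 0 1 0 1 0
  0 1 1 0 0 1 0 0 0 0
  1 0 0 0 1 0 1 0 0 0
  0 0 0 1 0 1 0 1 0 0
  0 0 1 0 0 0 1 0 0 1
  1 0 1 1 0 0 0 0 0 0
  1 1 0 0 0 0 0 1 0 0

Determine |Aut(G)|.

120

G is 3-regular on 10 vertices with no triangles and no 4-cycles (girth 5): this is the Petersen graph. It is a classical fact that the Petersen graph has automorphism group S_5 (order 120), arising from its description as the Kneser graph K(5,2).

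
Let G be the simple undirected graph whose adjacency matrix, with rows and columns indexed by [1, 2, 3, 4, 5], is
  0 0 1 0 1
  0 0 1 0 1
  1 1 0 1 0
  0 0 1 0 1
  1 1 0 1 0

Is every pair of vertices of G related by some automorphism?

No

Automorphisms preserve degree, but G has vertices of degree 2 and vertices of degree 3; no automorphism maps one to the other, so G is not vertex-transitive.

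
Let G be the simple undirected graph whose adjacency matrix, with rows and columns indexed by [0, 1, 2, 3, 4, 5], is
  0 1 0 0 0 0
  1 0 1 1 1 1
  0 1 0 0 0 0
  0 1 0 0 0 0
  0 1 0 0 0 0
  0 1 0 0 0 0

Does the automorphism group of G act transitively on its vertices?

Vertex 1 is the only vertex of degree 5, so every automorphism fixes it; G is not vertex-transitive.

No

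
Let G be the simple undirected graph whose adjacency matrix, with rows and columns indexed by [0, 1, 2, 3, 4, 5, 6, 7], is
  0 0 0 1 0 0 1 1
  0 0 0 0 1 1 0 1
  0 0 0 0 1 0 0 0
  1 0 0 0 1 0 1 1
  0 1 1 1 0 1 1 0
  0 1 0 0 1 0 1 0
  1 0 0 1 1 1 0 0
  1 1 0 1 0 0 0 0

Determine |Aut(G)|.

1

The degree sequence is [3, 3, 1, 4, 5, 3, 4, 3]. Checking the degree-preserving permutations of the vertex set shows that none except the identity preserves every edge, so Aut(G) is trivial.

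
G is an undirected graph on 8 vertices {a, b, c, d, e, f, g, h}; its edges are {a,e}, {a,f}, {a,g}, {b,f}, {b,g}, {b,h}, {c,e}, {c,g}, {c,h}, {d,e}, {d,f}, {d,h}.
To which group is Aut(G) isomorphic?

Z_2^3 ⋊ S_3

G is 3-regular and bipartite on 2^3 = 8 vertices with girth 4; it is the hypercube graph Q_3. Aut(Q_3) consists of the signed permutations of the 3 coordinate axes: 3! permutations times 2^3 sign flips, so |Aut| = 2^3·3! = 48.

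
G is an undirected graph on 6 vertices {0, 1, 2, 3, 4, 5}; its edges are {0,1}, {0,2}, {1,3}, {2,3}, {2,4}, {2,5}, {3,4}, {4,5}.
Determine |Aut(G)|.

The degree sequence is [2, 2, 4, 3, 3, 2]. Checking the degree-preserving permutations of the vertex set shows that none except the identity preserves every edge, so Aut(G) is trivial.

1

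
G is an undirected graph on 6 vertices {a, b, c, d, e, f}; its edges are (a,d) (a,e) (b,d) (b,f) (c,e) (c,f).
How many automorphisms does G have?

Every vertex has degree 2 and the graph is connected, so G is the 6-cycle C_6. The automorphisms of the 6-cycle are exactly the symmetries of a regular 6-gon: the dihedral group D_6, |D_6| = 12.

12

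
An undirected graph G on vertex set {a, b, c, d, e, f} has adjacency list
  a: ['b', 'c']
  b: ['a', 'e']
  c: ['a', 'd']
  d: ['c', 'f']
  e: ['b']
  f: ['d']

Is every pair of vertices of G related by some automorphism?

No

Automorphisms preserve degree, but G has vertices of degree 1 and vertices of degree 2; no automorphism maps one to the other, so G is not vertex-transitive.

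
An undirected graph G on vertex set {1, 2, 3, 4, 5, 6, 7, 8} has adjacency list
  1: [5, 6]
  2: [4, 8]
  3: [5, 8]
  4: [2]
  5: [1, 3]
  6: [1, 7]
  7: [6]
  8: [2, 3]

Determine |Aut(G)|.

The degree sequence is [2, 2, 2, 1, 2, 2, 1, 2]; the two degree-1 vertices 4 and 7 are the ends of a path, so G = P_8. The only nontrivial automorphism of a path is the end-to-end reflection, so Aut(G) ≅ Z_2.

2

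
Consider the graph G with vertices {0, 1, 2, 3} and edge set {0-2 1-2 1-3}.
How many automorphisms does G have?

2

The degree sequence is [1, 2, 2, 1]; the two degree-1 vertices 0 and 3 are the ends of a path, so G = P_4. The only nontrivial automorphism of a path is the end-to-end reflection, so Aut(G) ≅ Z_2.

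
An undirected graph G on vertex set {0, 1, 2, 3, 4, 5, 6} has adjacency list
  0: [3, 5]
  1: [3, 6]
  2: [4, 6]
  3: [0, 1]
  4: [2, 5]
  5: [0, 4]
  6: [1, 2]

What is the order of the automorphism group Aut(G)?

14

G is 2-regular and connected on 7 vertices, i.e. the cycle C_7. C_7 has 7 rotations and 7 reflections, so Aut(C_7) ≅ D_7 of order 14.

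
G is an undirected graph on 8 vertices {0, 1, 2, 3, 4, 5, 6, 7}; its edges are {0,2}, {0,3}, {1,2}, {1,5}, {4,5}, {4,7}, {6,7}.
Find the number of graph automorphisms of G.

2

The degree sequence is [2, 2, 2, 1, 2, 2, 1, 2]; the two degree-1 vertices 3 and 6 are the ends of a path, so G = P_8. A path has exactly one nontrivial symmetry — reversal — giving Aut(G) of order 2.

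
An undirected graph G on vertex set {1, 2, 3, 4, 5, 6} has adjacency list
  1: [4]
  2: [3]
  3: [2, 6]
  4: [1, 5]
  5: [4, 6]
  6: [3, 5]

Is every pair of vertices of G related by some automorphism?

No

Automorphisms preserve degree, but G has vertices of degree 1 and vertices of degree 2; no automorphism maps one to the other, so G is not vertex-transitive.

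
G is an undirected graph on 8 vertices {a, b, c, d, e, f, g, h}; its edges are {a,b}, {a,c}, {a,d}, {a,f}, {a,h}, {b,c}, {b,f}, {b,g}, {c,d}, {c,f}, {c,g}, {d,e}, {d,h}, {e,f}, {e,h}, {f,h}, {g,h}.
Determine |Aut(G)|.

1

The degree sequence is [5, 4, 5, 4, 3, 5, 3, 5]. Checking the degree-preserving permutations of the vertex set shows that none except the identity preserves every edge, so Aut(G) is trivial.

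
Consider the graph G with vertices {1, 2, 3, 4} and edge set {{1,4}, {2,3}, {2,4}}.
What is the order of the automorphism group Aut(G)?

2

The degree sequence is [1, 2, 1, 2]; the two degree-1 vertices 1 and 3 are the ends of a path, so G = P_4. The only nontrivial automorphism of a path is the end-to-end reflection, so Aut(G) ≅ Z_2.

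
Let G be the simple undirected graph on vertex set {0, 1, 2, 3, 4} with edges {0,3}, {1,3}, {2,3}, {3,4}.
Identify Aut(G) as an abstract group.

Vertex 3 has degree 4 and every other vertex has degree 1, so G is the star K_{1,4} with centre 3. The 4 leaves are pairwise interchangeable while the centre is fixed, giving Aut(G) = S_4.

S_4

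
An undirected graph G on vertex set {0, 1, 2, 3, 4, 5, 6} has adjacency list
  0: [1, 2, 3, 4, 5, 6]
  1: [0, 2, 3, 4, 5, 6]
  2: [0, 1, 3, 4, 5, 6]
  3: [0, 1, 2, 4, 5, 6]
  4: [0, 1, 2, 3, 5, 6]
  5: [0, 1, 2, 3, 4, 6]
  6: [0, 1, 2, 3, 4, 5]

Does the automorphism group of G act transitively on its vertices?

Yes

All 7 vertices are pairwise adjacent: G = K_7. Any permutation of the 7 vertices preserves K_7, so Aut(K_7) = S_7 of order 7! = 5040. Under this action every vertex can be carried to every other, so G is vertex-transitive.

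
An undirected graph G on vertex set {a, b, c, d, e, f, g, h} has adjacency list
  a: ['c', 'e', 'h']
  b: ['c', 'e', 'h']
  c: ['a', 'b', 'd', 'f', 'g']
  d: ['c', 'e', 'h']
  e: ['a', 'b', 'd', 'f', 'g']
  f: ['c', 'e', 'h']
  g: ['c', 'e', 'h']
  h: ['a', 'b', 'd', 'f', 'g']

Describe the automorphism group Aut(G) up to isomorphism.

S_5 × S_3

The vertices split by degree into {c, e, h} (degree 5) and {a, b, d, f, g} (degree 3); every edge runs between the two parts, so G is the complete bipartite graph K_{3,5}. The parts have unequal sizes, so no automorphism swaps them; each part is permuted independently, giving S_5 × S_3 of order 5!·3! = 720.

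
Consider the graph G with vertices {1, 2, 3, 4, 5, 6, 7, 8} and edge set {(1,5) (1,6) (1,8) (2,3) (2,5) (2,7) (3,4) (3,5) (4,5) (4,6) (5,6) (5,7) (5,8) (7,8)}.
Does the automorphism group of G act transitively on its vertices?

No

Vertex 5 is the only vertex of degree 7, so every automorphism fixes it; G is not vertex-transitive.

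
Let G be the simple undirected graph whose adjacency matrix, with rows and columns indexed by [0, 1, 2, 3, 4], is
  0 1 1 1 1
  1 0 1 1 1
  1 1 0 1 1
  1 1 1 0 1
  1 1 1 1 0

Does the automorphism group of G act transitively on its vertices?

Yes

Every vertex has degree 4, so G is the complete graph K_5. Every bijection on the vertex set is an automorphism of K_5; hence Aut(K_5) ≅ S_5, order 120. Under this action every vertex can be carried to every other, so G is vertex-transitive.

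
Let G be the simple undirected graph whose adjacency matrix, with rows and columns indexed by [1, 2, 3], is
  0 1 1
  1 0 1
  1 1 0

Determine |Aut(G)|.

Every vertex has degree 2, so G is the complete graph K_3. Any permutation of the 3 vertices preserves K_3, so Aut(K_3) = S_3 of order 3! = 6.

6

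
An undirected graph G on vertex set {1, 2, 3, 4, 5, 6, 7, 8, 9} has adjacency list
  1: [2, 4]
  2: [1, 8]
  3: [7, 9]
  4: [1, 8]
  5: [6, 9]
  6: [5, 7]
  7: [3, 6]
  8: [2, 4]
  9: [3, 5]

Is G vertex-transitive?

No

G has two connected components, {3, 5, 6, 7, 9} and {1, 2, 4, 8}; each is 2-regular, so G = C_5 ⊔ C_4. The orbit of 1 under Aut(G) is {1, 2, 4, 8}, which does not contain 3, so G is not vertex-transitive.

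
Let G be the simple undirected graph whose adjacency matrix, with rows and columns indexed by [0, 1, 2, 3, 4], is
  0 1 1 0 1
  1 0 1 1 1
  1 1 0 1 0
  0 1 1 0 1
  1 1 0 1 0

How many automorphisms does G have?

Vertex 1 is the unique vertex of degree 4; the remaining 4 vertices each have degree 3 and induce a cycle, so G is the wheel on 5 vertices with hub 1. Every automorphism fixes the hub and acts on the rim 4-cycle, so Aut(G) ≅ Aut(C_4) = D_4 of order 8.

8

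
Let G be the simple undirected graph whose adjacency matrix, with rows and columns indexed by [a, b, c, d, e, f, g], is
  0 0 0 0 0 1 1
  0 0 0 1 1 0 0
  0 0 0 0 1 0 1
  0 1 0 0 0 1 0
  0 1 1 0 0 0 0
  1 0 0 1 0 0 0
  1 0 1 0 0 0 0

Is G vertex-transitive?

Every vertex has degree 2 and the graph is connected, so G is the 7-cycle C_7. The automorphisms of the 7-cycle are exactly the symmetries of a regular 7-gon: the dihedral group D_7, |D_7| = 14. Under this action every vertex can be carried to every other, so G is vertex-transitive.

Yes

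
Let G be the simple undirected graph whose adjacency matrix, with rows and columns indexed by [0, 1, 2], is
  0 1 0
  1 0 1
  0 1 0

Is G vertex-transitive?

Vertex 1 is the only vertex of degree 2, so every automorphism fixes it; G is not vertex-transitive.

No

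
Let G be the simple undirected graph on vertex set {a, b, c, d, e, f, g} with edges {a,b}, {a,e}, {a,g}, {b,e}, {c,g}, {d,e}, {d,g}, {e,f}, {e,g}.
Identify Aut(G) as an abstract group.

1

Degrees alone do not determine every vertex (e.g. b and d both have degree 2), but their neighbour-degree multisets differ: N(b) has degrees [3, 5] while N(d) has degrees [4, 5]. Repeating this refinement separates all vertices, so the only automorphism is the identity.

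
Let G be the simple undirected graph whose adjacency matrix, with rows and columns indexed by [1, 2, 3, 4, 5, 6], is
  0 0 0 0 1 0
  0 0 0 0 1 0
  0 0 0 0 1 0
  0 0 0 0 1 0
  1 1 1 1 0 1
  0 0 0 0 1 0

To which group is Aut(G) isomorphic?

the symmetric group on 5 letters

Vertex 5 has degree 5 and every other vertex has degree 1, so G is the star K_{1,5} with centre 5. Any automorphism fixes the centre and permutes the 5 leaves freely, so Aut(G) ≅ S_5 of order 5! = 120.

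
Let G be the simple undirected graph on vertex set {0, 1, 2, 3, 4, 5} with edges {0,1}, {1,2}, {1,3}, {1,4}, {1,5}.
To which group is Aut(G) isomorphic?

S_5

Vertex 1 has degree 5 and every other vertex has degree 1, so G is the star K_{1,5} with centre 1. Any automorphism fixes the centre and permutes the 5 leaves freely, so Aut(G) ≅ S_5 of order 5! = 120.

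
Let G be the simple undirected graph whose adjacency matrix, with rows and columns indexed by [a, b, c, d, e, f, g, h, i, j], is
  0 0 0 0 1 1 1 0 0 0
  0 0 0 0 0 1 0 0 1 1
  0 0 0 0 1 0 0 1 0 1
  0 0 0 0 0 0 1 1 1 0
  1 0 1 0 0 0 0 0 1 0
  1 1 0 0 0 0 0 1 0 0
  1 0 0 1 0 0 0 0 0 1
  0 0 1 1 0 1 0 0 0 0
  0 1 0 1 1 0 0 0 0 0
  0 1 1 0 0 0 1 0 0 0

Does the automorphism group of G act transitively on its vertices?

Yes

G is 3-regular on 10 vertices with no triangles and no 4-cycles (girth 5): this is the Petersen graph. It is a classical fact that the Petersen graph has automorphism group S_5 (order 120), arising from its description as the Kneser graph K(5,2). This group acts transitively on the 10 vertices.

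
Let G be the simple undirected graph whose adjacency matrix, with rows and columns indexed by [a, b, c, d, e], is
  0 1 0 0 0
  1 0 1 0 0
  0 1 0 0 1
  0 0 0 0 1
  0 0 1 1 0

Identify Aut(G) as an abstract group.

The degree sequence is [1, 2, 2, 1, 2]; the two degree-1 vertices a and d are the ends of a path, so G = P_5. The only nontrivial automorphism of a path is the end-to-end reflection, so Aut(G) ≅ Z_2.

the cyclic group of order 2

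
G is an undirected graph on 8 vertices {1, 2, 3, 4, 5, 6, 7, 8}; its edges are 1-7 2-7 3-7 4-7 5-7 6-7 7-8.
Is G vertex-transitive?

Vertex 7 is the only vertex of degree 7, so every automorphism fixes it; G is not vertex-transitive.

No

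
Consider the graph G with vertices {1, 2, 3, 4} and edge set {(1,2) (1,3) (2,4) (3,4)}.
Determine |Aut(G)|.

8

G is 2-regular and bipartite on 2^2 = 4 vertices with girth 4; it is the hypercube graph Q_2. Aut(Q_2) consists of the signed permutations of the 2 coordinate axes: 2! permutations times 2^2 sign flips, so |Aut| = 2^2·2! = 8.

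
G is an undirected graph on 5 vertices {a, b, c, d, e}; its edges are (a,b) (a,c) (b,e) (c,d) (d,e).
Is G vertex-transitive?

G is 2-regular and connected on 5 vertices, i.e. the cycle C_5. The automorphisms of the 5-cycle are exactly the symmetries of a regular 5-gon: the dihedral group D_5, |D_5| = 10. Under this action every vertex can be carried to every other, so G is vertex-transitive.

Yes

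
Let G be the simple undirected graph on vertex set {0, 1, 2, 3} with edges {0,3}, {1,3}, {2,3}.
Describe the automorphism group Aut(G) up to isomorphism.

Vertex 3 has degree 3 and every other vertex has degree 1, so G is the star K_{1,3} with centre 3. Any automorphism fixes the centre and permutes the 3 leaves freely, so Aut(G) ≅ S_3 of order 3! = 6.

the symmetric group on 3 letters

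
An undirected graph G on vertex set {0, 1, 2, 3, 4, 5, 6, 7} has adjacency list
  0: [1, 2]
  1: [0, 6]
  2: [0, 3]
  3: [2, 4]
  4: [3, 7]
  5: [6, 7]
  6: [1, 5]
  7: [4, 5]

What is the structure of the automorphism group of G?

G is 2-regular and connected on 8 vertices, i.e. the cycle C_8. The automorphisms of the 8-cycle are exactly the symmetries of a regular 8-gon: the dihedral group D_8, |D_8| = 16.

the dihedral group of order 16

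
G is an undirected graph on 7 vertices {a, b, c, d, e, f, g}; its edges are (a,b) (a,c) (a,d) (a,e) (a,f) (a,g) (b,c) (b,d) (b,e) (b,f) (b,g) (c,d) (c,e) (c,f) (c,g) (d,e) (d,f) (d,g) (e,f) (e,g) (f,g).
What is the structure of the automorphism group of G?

S_7

Every vertex has degree 6, so G is the complete graph K_7. Any permutation of the 7 vertices preserves K_7, so Aut(K_7) = S_7 of order 7! = 5040.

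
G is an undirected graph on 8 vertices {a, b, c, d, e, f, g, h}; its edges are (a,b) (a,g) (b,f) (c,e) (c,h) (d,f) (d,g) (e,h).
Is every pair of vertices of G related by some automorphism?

G has two connected components, {a, b, d, f, g} and {c, e, h}; each is 2-regular, so G = C_5 ⊔ C_3. The orbit of a under Aut(G) is {a, b, d, f, g}, which does not contain c, so G is not vertex-transitive.

No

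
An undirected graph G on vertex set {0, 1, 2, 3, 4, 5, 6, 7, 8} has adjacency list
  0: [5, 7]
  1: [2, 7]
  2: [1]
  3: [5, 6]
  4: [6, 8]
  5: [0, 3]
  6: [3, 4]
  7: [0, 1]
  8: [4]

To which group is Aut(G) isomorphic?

Z_2

The degree sequence is [2, 2, 1, 2, 2, 2, 2, 2, 1]; the two degree-1 vertices 2 and 8 are the ends of a path, so G = P_9. The only nontrivial automorphism of a path is the end-to-end reflection, so Aut(G) ≅ Z_2.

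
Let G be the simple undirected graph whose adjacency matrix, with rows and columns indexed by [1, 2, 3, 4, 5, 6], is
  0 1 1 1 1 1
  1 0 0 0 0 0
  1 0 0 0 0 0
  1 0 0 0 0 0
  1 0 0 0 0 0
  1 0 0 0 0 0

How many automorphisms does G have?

Vertex 1 has degree 5 and every other vertex has degree 1, so G is the star K_{1,5} with centre 1. The 5 leaves are pairwise interchangeable while the centre is fixed, giving Aut(G) = S_5.

120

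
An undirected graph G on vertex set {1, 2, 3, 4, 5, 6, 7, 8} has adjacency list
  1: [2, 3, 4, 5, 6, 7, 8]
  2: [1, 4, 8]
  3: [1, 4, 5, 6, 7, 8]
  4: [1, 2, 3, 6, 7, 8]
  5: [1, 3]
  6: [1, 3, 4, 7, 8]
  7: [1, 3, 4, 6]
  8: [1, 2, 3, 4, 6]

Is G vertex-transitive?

No

Vertex 1 is the only vertex of degree 7, so every automorphism fixes it; G is not vertex-transitive.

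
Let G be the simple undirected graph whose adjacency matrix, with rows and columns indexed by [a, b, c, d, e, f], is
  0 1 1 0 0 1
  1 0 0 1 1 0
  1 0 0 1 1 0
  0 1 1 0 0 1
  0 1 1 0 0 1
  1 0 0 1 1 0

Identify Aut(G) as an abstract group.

G is 3-regular and bipartite with parts {a, d, e} and {b, c, f} (each part is independent and every cross-pair is an edge), so G = K_{3,3}. Each part can be permuted independently (S_3 × S_3) and the two equal-size parts can also be swapped, giving (S_3 × S_3) ⋊ Z_2 of order 2·(3!)² = 72.

S_3 ≀ Z_2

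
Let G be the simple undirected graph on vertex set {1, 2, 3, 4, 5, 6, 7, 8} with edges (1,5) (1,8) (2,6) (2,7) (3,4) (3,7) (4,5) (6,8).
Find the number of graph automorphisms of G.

16

G is 2-regular and connected on 8 vertices, i.e. the cycle C_8. The automorphisms of the 8-cycle are exactly the symmetries of a regular 8-gon: the dihedral group D_8, |D_8| = 16.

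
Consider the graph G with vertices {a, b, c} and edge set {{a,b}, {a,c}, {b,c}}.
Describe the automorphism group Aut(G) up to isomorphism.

All 3 vertices are pairwise adjacent: G = K_3. Every bijection on the vertex set is an automorphism of K_3; hence Aut(K_3) ≅ S_3, order 6.

S_3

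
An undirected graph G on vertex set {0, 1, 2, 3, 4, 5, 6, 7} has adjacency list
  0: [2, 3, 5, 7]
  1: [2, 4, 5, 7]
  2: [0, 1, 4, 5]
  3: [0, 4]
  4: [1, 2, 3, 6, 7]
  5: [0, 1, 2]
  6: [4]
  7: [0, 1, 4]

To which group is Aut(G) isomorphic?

Degrees alone do not determine every vertex (e.g. 0 and 1 both have degree 4), but their neighbour-degree multisets differ: N(0) has degrees [2, 3, 3, 4] while N(1) has degrees [3, 3, 4, 5]. Repeating this refinement separates all vertices, so the only automorphism is the identity.

{e}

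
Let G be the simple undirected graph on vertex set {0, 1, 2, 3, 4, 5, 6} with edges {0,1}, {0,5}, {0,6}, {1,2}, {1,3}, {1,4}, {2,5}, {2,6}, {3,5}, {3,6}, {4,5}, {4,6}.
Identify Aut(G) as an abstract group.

The vertices split by degree into {1, 5, 6} (degree 4) and {0, 2, 3, 4} (degree 3); every edge runs between the two parts, so G is the complete bipartite graph K_{3,4}. The parts have unequal sizes, so no automorphism swaps them; each part is permuted independently, giving S_3 × S_4 of order 3!·4! = 144.

S_3 × S_4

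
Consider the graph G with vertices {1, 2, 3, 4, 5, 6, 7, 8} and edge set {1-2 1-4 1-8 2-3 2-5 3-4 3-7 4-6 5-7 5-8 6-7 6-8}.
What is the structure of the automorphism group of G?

the hyperoctahedral group B_3

G is 3-regular and bipartite on 2^3 = 8 vertices with girth 4; it is the hypercube graph Q_3. The symmetry group of the 3-cube is the hyperoctahedral group B_3 = Z_2 ≀ S_3, of order 2^3·3! = 48.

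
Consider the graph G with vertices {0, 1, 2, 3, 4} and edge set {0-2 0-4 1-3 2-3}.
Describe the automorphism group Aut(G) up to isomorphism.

C_2

The degree sequence is [2, 1, 2, 2, 1]; the two degree-1 vertices 1 and 4 are the ends of a path, so G = P_5. A path has exactly one nontrivial symmetry — reversal — giving Aut(G) of order 2.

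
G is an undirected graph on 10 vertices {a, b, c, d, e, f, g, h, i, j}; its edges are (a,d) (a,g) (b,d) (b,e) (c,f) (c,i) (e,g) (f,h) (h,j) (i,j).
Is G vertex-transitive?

G has two connected components, {a, b, d, e, g} and {c, f, h, i, j}; each is 2-regular, so G = C_5 ⊔ C_5. Aut of a disjoint union of two copies of C_5 is the wreath product D_5 ≀ Z_2, of order 2·10² = 200. This group acts transitively on the 10 vertices.

Yes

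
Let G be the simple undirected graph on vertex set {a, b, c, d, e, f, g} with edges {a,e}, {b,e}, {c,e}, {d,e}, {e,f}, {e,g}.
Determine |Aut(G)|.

720

Vertex e has degree 6 and every other vertex has degree 1, so G is the star K_{1,6} with centre e. The 6 leaves are pairwise interchangeable while the centre is fixed, giving Aut(G) = S_6.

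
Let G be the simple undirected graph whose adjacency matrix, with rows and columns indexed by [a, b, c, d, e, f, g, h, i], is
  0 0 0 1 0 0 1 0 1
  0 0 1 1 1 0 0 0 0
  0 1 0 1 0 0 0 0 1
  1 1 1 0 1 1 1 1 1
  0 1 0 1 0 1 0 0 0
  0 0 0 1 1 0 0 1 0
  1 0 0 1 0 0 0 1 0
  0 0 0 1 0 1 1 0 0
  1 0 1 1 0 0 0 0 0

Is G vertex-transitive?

No

Vertex d is the only vertex of degree 8, so every automorphism fixes it; G is not vertex-transitive.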